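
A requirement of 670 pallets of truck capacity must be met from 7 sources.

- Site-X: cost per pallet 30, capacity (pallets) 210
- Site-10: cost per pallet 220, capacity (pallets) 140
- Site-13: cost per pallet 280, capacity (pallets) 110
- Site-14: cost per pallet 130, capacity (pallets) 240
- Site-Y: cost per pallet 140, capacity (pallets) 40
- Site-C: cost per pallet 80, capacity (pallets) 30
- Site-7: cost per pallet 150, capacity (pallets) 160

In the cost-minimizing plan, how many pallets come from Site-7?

Cheapest first:
Take 210 from Site-X at 30 ; need 460 more.
Take 30 from Site-C at 80 ; need 430 more.
Site-14 at 130: take all 240 pallets ; 190 still needed.
Take 40 from Site-Y at 140 ; need 150 more.
Site-7 at 150: take 150 of its 160 ; requirement met.
Site-10, Site-13: unused.

150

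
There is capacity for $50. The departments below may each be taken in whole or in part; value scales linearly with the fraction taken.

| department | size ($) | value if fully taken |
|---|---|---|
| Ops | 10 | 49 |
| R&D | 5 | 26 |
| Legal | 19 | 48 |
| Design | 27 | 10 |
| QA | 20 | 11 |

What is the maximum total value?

131.8

Best value per unit of size first: R&D 26/5≈5.2, Ops 49/10≈4.9, Legal 48/19≈2.53, QA 11/20≈0.55, Design 10/27≈0.37.
R&D: take in full, 5 $ for value 26 → 45 left.
Ops: take in full, 10 $ for value 49 → 35 left.
Take all of Legal (19 $, value 48) → 16 $ left.
Fill the last 16 $ with part of QA: 16/20 of it earns 8.8.
Total value = 131.8.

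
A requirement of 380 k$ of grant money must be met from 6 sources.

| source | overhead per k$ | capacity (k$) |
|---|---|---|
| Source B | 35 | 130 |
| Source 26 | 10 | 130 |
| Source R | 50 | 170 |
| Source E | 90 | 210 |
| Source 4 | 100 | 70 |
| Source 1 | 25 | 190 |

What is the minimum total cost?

Cheapest first:
Take 130 from Source 26 at 10 — need 250 more.
Take 190 from Source 1 at 25 — need 60 more.
Take 60 from Source B at 35 to finish.
Source R, Source E, Source 4: unused.
Cost = 130×10 + 190×25 + 60×35 = 8150.

8150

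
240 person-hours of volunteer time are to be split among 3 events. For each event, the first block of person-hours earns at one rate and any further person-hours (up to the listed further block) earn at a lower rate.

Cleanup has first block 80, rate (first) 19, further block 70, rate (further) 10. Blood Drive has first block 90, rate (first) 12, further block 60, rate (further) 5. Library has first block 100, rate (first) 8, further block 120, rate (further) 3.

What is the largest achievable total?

Treat each block as its own option and order by rate: Cleanup/first 19 > Blood Drive/first 12 > Cleanup/second 10 > Library/first 8 > Blood Drive/second 5 > Library/second 3.
Fill Cleanup first block (80 at 19) — 160 left.
Fill Blood Drive first block (90 at 12) — 70 left.
Cleanup/second (10): +70 — 0 left.
Total = 19×80 + 12×90 + 10×70 = 3300.

3300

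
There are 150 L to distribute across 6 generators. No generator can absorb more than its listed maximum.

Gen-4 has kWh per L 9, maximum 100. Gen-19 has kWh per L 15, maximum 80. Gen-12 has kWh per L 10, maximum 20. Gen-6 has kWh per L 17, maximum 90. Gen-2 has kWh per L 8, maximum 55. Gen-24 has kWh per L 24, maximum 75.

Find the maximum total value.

Highest kWh per L first: Gen-24 24 > Gen-6 17 > Gen-19 15 > Gen-12 10 > Gen-4 9 > Gen-2 8.
Gen-24 takes 75 to reach its cap of 75 ; 75 left.
Only 75 left; Gen-6 takes them to reach 75.
Total = 17×75 + 24×75 = 3075.

3075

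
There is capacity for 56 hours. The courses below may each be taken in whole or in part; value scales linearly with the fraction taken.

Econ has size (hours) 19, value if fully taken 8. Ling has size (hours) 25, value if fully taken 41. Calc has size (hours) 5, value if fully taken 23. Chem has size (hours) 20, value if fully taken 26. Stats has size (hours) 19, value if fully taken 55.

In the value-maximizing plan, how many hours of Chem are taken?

Best value per unit of size first: Calc 23/5≈4.6, Stats 55/19≈2.89, Ling 41/25≈1.64, Chem 26/20≈1.3, Econ 8/19≈0.421.
Calc: take in full, 5 hours for value 23 — 51 left.
All 19 hours of Stats fit (value 55) — 32 remain.
Take all of Ling (25 hours, value 41) — 7 hours left.
7 hours left: a 7/20 share of Chem gives 26×7/20 = 9.1.

7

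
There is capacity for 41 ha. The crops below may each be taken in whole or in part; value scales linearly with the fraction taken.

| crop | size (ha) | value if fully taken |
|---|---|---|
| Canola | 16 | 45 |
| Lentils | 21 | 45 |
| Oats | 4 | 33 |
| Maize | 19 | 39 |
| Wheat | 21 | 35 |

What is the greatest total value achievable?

Sort by value density: Oats 33/4≈8.25, Canola 45/16≈2.81, Lentils 45/21≈2.14, Maize 39/19≈2.05, Wheat 35/21≈1.67.
Take all of Oats (4 ha, value 33) ; 37 ha left.
All 16 ha of Canola fit (value 45) ; 21 remain.
Take all of Lentils (21 ha, value 45) ; 0 ha left.
Total value = 123.

123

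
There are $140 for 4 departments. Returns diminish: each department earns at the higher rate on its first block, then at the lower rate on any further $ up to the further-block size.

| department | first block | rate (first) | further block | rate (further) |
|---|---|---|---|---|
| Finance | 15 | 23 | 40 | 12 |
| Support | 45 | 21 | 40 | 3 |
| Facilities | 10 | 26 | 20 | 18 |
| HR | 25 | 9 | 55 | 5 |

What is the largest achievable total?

2480

Treat each block as its own option and order by rate: Facilities/tier1 26 > Finance/tier1 23 > Support/tier1 21 > Facilities/tier2 18 > Finance/tier2 12 > HR/tier1 9 > HR/tier2 5 > Support/tier2 3.
Facilities tier1 at 26: fill all 10 ; 130 left.
Finance tier1 at 23: fill all 15 ; 115 left.
Fill Support tier1 block (45 at 21) ; 70 left.
Facilities tier2 at 18: fill all 20 ; 50 left.
Finance/tier2 (12): +40 ; 10 left.
HR/tier1: +10 of 25 at 9; pool empty.
Total = 26×10 + 23×15 + 21×45 + 18×20 + 12×40 + 9×10 = 2480.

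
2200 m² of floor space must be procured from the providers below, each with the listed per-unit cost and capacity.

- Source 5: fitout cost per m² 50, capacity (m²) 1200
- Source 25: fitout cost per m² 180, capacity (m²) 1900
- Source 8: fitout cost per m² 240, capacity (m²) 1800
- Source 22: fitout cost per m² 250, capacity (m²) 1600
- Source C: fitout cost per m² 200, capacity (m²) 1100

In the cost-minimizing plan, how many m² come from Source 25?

Use providers in increasing cost order.
Take 1200 from Source 5 at 50 — need 1000 more.
Take 1000 from Source 25 at 180 to finish.
Source C, Source 8, Source 22: unused.

1000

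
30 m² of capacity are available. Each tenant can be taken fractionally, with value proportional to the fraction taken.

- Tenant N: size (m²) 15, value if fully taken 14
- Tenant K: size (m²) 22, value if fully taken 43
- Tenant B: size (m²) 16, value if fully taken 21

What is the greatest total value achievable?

Rank by value-to-size ratio: Tenant K 43/22≈1.95, Tenant B 21/16≈1.31, Tenant N 14/15≈0.933.
Tenant K: take in full, 22 m² for value 43 — 8 left.
Fill the last 8 m² with part of Tenant B: 8/16 of it earns 10.5.
Total value = 53.5.

53.5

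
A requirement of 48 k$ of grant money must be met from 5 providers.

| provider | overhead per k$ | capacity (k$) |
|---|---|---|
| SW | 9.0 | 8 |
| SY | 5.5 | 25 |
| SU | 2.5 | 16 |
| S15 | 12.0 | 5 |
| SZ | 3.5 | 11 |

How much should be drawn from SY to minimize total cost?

21

Use providers in increasing cost order.
Take 16 from SU at 2.5 ; need 32 more.
Take 11 from SZ at 3.5 ; need 21 more.
SY at 5.5: take 21 of its 25 ; requirement met.
SW, S15: unused.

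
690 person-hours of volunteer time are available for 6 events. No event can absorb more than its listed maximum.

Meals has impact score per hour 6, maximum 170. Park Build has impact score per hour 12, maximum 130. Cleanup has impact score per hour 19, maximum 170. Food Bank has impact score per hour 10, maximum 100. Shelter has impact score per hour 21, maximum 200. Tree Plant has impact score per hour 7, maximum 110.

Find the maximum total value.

Order the events by impact score per hour: Shelter 21 > Cleanup 19 > Park Build 12 > Food Bank 10 > Tree Plant 7 > Meals 6.
Give Shelter 200 to hit its cap of 200 → 490 left.
Give Cleanup 170 to hit its cap of 170 → 320 left.
Park Build: +130 to 130 (cap) → 190 left.
Food Bank: +100 to 100 (cap) → 90 left.
Tree Plant: +90 (room for 110) → 90. Pool exhausted.
Total = 12×130 + 19×170 + 10×100 + 21×200 + 7×90 = 10620.

10620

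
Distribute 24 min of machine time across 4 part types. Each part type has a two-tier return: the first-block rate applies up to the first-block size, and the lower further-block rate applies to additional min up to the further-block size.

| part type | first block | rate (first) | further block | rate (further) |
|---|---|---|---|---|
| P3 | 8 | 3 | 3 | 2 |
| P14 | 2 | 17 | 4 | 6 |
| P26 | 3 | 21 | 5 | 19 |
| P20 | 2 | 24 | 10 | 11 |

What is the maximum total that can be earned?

Treat each block as its own option and order by rate: P20/first 24 > P26/first 21 > P26/second 19 > P14/first 17 > P20/second 11 > P14/second 6 > P3/first 3 > P3/second 2.
P20 first at 24: fill all 2 → 22 left.
P26/first (21): +3 → 19 left.
P26/second (19): +5 → 14 left.
Fill P14 first block (2 at 17) → 12 left.
P20/second (11): +10 → 2 left.
P14 second at 6: only 2 left, fill 2.
Total = 24×2 + 21×3 + 19×5 + 17×2 + 11×10 + 6×2 = 362.

362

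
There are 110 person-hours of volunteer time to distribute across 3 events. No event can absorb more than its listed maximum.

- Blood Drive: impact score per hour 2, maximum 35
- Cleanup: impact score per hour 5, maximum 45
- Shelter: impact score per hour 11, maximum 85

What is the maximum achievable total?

Order the events by impact score per hour: Shelter 11 > Cleanup 5 > Blood Drive 2.
Give Shelter 85 to hit its cap of 85 ; 25 left.
Cleanup: +25 (room for 45) → 25. Pool exhausted.
Total = 5×25 + 11×85 = 1060.

1060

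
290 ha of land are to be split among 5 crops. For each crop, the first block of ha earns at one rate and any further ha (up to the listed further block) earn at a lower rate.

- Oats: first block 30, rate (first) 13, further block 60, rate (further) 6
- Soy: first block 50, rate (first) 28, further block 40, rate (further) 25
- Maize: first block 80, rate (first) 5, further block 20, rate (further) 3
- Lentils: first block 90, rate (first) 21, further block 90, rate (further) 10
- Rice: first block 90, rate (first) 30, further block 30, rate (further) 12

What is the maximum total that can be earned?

7250

Rank every tier by rate: Rice/T1 30 > Soy/T1 28 > Soy/T2 25 > Lentils/T1 21 > Oats/T1 13 > Rice/T2 12 > Lentils/T2 10 > Oats/T2 6 > Maize/T1 5 > Maize/T2 3.
Rice/T1 (30): +90 — 200 left.
Soy T1 at 28: fill all 50 — 150 left.
Soy T2 at 25: fill all 40 — 110 left.
Fill Lentils T1 block (90 at 21) — 20 left.
Oats/T1: +20 of 30 at 13; pool empty.
Total = 30×90 + 28×50 + 25×40 + 21×90 + 13×20 = 7250.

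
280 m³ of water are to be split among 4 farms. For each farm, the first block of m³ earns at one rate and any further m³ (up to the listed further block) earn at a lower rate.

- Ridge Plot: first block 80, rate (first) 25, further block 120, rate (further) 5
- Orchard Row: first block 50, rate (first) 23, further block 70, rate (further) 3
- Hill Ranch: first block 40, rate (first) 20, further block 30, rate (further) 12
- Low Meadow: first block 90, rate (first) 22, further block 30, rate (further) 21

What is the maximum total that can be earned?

Treat each block as its own option and order by rate: Ridge Plot/first 25 > Orchard Row/first 23 > Low Meadow/first 22 > Low Meadow/second 21 > Hill Ranch/first 20 > Hill Ranch/second 12 > Ridge Plot/second 5 > Orchard Row/second 3.
Fill Ridge Plot first block (80 at 25) — 200 left.
Fill Orchard Row first block (50 at 23) — 150 left.
Low Meadow first at 22: fill all 90 — 60 left.
Low Meadow second at 21: fill all 30 — 30 left.
30 remain; put them into Hill Ranch first at 20.
Total = 25×80 + 23×50 + 22×90 + 21×30 + 20×30 = 6360.

6360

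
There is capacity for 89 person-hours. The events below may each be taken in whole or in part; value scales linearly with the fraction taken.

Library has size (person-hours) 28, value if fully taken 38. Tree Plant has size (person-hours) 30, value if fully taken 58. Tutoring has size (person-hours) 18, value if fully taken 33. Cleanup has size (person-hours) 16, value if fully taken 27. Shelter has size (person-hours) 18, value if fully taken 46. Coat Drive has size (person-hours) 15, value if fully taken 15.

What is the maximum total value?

Sort by value density: Shelter 46/18≈2.56, Tree Plant 58/30≈1.93, Tutoring 33/18≈1.83, Cleanup 27/16≈1.69, Library 38/28≈1.36, Coat Drive 15/15≈1.
Shelter: take in full, 18 person-hours for value 46 ; 71 left.
Take all of Tree Plant (30 person-hours, value 58) ; 41 person-hours left.
All 18 person-hours of Tutoring fit (value 33) ; 23 remain.
Cleanup: take in full, 16 person-hours for value 27 ; 7 left.
Only 7 person-hours remain; take 7/28 of Library for value 38×7/28 = 9.5.
Total value = 173.5.

173.5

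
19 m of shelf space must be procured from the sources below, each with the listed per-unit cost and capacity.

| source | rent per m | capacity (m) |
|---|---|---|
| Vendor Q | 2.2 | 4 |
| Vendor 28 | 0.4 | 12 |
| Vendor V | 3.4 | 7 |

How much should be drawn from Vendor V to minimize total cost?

Use sources in increasing cost order.
Vendor 28 at 0.4: take all 12 m ; 7 still needed.
Take 4 from Vendor Q at 2.2 ; need 3 more.
Vendor V (3.4): take the remaining 3 ; done.

3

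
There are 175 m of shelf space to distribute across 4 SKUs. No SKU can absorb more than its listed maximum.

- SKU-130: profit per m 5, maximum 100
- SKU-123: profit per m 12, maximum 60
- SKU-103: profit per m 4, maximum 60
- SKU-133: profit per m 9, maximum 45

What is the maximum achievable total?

Highest profit per m first: SKU-123 12 > SKU-133 9 > SKU-130 5 > SKU-103 4.
SKU-123 takes 60 to reach its cap of 60 → 115 left.
SKU-133 takes 45 to reach its cap of 45 → 70 left.
SKU-130 has room for 100 but only 70 remain, so it gets 70.
Total = 5×70 + 12×60 + 9×45 = 1475.

1475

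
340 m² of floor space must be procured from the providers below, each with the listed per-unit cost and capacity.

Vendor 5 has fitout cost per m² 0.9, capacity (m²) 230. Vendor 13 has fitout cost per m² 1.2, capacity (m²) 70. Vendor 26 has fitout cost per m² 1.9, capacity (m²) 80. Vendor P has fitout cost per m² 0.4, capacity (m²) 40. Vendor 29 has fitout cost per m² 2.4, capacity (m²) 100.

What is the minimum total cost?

307

Cheapest first:
Take 40 from Vendor P at 0.4 ; need 300 more.
Vendor 5 at 0.9: take all 230 m² ; 70 still needed.
Vendor 13 (1.2): use full 70 ; 0 m² to go.
Vendor 26, Vendor 29: unused.
Cost = 40×0.4 + 230×0.9 + 70×1.2 = 307.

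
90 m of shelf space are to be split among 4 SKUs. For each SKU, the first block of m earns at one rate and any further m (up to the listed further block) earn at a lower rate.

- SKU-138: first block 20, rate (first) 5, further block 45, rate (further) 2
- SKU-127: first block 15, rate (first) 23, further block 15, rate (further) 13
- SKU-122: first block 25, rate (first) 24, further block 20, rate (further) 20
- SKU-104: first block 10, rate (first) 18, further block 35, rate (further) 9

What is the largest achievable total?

1765

Rank every tier by rate: SKU-122/first 24 > SKU-127/first 23 > SKU-122/second 20 > SKU-104/first 18 > SKU-127/second 13 > SKU-104/second 9 > SKU-138/first 5 > SKU-138/second 2.
SKU-122/first (24): +25 ; 65 left.
SKU-127/first (23): +15 ; 50 left.
SKU-122/second (20): +20 ; 30 left.
SKU-104/first (18): +10 ; 20 left.
SKU-127 second at 13: fill all 15 ; 5 left.
5 remain; put them into SKU-104 second at 9.
Total = 24×25 + 23×15 + 20×20 + 18×10 + 13×15 + 9×5 = 1765.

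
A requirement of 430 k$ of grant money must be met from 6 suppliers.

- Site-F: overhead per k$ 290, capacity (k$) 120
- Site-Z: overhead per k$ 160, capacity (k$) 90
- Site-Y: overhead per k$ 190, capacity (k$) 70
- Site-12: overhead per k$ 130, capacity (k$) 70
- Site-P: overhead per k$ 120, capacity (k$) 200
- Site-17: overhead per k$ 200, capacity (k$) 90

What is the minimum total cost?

Use suppliers in increasing cost order.
Site-P (120): use full 200 → 230 k$ to go.
Take 70 from Site-12 at 130 → need 160 more.
Site-Z (160): use full 90 → 70 k$ to go.
Take 70 from Site-Y at 190 → need 0 more.
Site-17, Site-F: unused.
Cost = 200×120 + 70×130 + 90×160 + 70×190 = 60800.

60800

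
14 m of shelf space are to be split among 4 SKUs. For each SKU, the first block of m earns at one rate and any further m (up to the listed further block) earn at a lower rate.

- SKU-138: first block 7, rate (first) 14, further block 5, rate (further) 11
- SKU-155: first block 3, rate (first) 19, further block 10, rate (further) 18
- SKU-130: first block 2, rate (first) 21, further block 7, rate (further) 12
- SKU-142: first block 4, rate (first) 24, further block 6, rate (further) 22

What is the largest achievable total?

308

Order all 8 blocks by rate: SKU-142/first 24 > SKU-142/second 22 > SKU-130/first 21 > SKU-155/first 19 > SKU-155/second 18 > SKU-138/first 14 > SKU-130/second 12 > SKU-138/second 11.
SKU-142 first at 24: fill all 4 — 10 left.
SKU-142/second (22): +6 — 4 left.
SKU-130/first (21): +2 — 2 left.
2 remain; put them into SKU-155 first at 19.
Total = 24×4 + 22×6 + 21×2 + 19×2 = 308.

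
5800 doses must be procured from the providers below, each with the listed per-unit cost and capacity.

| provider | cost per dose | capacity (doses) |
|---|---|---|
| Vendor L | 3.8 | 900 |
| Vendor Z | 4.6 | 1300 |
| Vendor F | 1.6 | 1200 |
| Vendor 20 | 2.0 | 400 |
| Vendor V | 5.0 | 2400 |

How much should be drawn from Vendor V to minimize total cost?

Use providers in increasing cost order.
Vendor F at 1.6: take all 1200 doses — 4600 still needed.
Vendor 20 (2.0): use full 400 — 4200 doses to go.
Vendor L (3.8): use full 900 — 3300 doses to go.
Take 1300 from Vendor Z at 4.6 — need 2000 more.
Take 2000 from Vendor V at 5.0 to finish.

2000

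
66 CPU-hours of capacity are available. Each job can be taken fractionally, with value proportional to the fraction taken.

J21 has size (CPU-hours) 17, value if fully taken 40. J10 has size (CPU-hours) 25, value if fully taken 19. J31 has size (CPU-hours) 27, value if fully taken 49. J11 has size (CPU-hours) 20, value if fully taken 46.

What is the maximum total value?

Best value per unit of size first: J21 40/17≈2.35, J11 46/20≈2.3, J31 49/27≈1.81, J10 19/25≈0.76.
J21: take in full, 17 CPU-hours for value 40 → 49 left.
J11: take in full, 20 CPU-hours for value 46 → 29 left.
Take all of J31 (27 CPU-hours, value 49) → 2 CPU-hours left.
Fill the last 2 CPU-hours with part of J10: 2/25 of it earns 1.52.
Total value = 136.52.

136.52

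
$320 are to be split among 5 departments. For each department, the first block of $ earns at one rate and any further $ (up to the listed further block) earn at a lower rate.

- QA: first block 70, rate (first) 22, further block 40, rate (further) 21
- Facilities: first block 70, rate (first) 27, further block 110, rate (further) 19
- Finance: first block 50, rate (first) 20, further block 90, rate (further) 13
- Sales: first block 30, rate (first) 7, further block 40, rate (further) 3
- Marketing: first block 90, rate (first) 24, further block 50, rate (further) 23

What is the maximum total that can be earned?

7580

Order all 10 blocks by rate: Facilities/T1 27 > Marketing/T1 24 > Marketing/T2 23 > QA/T1 22 > QA/T2 21 > Finance/T1 20 > Facilities/T2 19 > Finance/T2 13 > Sales/T1 7 > Sales/T2 3.
Fill Facilities T1 block (70 at 27) — 250 left.
Fill Marketing T1 block (90 at 24) — 160 left.
Fill Marketing T2 block (50 at 23) — 110 left.
Fill QA T1 block (70 at 22) — 40 left.
Fill QA T2 block (40 at 21) — 0 left.
Total = 27×70 + 24×90 + 23×50 + 22×70 + 21×40 = 7580.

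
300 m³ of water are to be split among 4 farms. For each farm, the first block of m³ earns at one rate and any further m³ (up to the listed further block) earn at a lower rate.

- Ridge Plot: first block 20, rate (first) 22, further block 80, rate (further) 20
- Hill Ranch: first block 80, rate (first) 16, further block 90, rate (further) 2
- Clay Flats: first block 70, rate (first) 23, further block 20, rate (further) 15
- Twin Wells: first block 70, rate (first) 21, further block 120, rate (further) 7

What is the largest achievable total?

6080

Treat each block as its own option and order by rate: Clay Flats/first 23 > Ridge Plot/first 22 > Twin Wells/first 21 > Ridge Plot/second 20 > Hill Ranch/first 16 > Clay Flats/second 15 > Twin Wells/second 7 > Hill Ranch/second 2.
Clay Flats first at 23: fill all 70 → 230 left.
Ridge Plot first at 22: fill all 20 → 210 left.
Twin Wells first at 21: fill all 70 → 140 left.
Ridge Plot/second (20): +80 → 60 left.
60 remain; put them into Hill Ranch first at 16.
Total = 23×70 + 22×20 + 21×70 + 20×80 + 16×60 = 6080.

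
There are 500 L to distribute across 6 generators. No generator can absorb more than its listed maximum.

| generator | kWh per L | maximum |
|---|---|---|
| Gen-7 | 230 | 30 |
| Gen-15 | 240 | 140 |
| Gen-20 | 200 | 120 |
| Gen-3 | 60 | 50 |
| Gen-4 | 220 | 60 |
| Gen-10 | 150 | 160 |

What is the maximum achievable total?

100200

Rank by kWh per L: Gen-15 240 > Gen-7 230 > Gen-4 220 > Gen-20 200 > Gen-10 150 > Gen-3 60.
Gen-15 takes 140 to reach its cap of 140 → 360 left.
Give Gen-7 30 to hit its cap of 30 → 330 left.
Gen-4: +60 to 60 (cap) → 270 left.
Gen-20 takes 120 to reach its cap of 120 → 150 left.
Gen-10 has room for 160 but only 150 remain, so it gets 150.
Total = 230×30 + 240×140 + 200×120 + 220×60 + 150×150 = 100200.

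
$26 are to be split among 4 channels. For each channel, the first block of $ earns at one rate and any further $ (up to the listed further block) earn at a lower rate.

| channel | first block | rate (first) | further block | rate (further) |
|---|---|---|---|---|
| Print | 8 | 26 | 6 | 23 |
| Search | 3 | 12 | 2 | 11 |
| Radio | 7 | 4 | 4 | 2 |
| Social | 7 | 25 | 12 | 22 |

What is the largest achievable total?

631

Treat each block as its own option and order by rate: Print/first 26 > Social/first 25 > Print/second 23 > Social/second 22 > Search/first 12 > Search/second 11 > Radio/first 4 > Radio/second 2.
Fill Print first block (8 at 26) — 18 left.
Fill Social first block (7 at 25) — 11 left.
Print/second (23): +6 — 5 left.
Social/second: +5 of 12 at 22; pool empty.
Total = 26×8 + 25×7 + 23×6 + 22×5 = 631.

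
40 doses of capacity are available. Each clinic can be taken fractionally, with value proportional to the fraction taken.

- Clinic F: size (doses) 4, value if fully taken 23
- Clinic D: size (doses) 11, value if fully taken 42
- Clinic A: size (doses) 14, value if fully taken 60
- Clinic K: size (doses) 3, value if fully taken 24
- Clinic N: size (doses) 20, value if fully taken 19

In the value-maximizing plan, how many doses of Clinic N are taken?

Sort by value density: Clinic K 24/3≈8, Clinic F 23/4≈5.75, Clinic A 60/14≈4.29, Clinic D 42/11≈3.82, Clinic N 19/20≈0.95.
All 3 doses of Clinic K fit (value 24) ; 37 remain.
Take all of Clinic F (4 doses, value 23) ; 33 doses left.
Clinic A: take in full, 14 doses for value 60 ; 19 left.
Take all of Clinic D (11 doses, value 42) ; 8 doses left.
8 doses left: a 8/20 share of Clinic N gives 19×8/20 = 7.6.

8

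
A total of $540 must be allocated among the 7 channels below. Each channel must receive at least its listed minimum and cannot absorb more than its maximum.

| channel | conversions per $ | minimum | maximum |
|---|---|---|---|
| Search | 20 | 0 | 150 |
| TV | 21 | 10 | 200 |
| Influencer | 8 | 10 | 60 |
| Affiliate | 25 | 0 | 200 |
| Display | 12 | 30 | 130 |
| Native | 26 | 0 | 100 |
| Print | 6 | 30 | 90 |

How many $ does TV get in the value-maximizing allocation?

Meeting every minimum uses 0+10+10+0+30+0+30 = 80 $, leaving 460.
Order the channels by conversions per $: Native 26 > Affiliate 25 > TV 21 > Search 20 > Display 12 > Influencer 8 > Print 6.
Native: +100 to 100 (cap) — 360 left.
Affiliate takes 200 more to reach its cap of 200 — 160 left.
TV has room for 190 more but only 160 remain, so it gets 170.

170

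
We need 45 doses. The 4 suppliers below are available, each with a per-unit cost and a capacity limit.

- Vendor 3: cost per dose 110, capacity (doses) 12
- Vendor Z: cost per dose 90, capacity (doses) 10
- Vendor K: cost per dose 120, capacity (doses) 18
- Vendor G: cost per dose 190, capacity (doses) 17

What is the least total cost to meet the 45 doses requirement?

5330

Fill from the cheapest supplier first.
Take 10 from Vendor Z at 90 — need 35 more.
Vendor 3 (110): use full 12 — 23 doses to go.
Vendor K (120): use full 18 — 5 doses to go.
Vendor G (190): take the remaining 5 — done.
Cost = 10×90 + 12×110 + 18×120 + 5×190 = 5330.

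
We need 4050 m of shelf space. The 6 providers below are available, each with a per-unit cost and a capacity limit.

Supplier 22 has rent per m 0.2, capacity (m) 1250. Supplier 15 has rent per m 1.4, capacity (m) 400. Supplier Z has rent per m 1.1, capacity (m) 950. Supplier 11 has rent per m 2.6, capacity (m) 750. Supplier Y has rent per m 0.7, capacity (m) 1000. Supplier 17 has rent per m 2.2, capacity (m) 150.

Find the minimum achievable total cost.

Use providers in increasing cost order.
Supplier 22 (0.2): use full 1250 — 2800 m to go.
Take 1000 from Supplier Y at 0.7 — need 1800 more.
Take 950 from Supplier Z at 1.1 — need 850 more.
Supplier 15 at 1.4: take all 400 m — 450 still needed.
Supplier 17 at 2.2: take all 150 m — 300 still needed.
Supplier 11 at 2.6: take 300 of its 750 — requirement met.
Cost = 1250×0.2 + 1000×0.7 + 950×1.1 + 400×1.4 + 150×2.2 + 300×2.6 = 3665.

3665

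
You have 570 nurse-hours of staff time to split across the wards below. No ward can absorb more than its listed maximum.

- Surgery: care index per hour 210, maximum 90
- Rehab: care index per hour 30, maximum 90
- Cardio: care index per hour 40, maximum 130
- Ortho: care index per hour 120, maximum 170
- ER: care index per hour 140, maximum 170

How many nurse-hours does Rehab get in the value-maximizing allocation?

Order the wards by care index per hour: Surgery 210 > ER 140 > Ortho 120 > Cardio 40 > Rehab 30.
Surgery: +90 to 90 (cap) ; 480 left.
ER takes 170 to reach its cap of 170 ; 310 left.
Ortho: +170 to 170 (cap) ; 140 left.
Cardio takes 130 to reach its cap of 130 ; 10 left.
Rehab has room for 90 but only 10 remain, so it gets 10.

10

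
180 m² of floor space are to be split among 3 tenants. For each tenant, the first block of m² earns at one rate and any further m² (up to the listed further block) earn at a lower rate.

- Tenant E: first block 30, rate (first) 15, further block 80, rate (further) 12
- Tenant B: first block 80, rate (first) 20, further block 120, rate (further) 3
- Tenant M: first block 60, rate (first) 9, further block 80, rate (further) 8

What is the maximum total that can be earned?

Treat each block as its own option and order by rate: Tenant B/T1 20 > Tenant E/T1 15 > Tenant E/T2 12 > Tenant M/T1 9 > Tenant M/T2 8 > Tenant B/T2 3.
Fill Tenant B T1 block (80 at 20) → 100 left.
Fill Tenant E T1 block (30 at 15) → 70 left.
Tenant E/T2: +70 of 80 at 12; pool empty.
Total = 20×80 + 15×30 + 12×70 = 2890.

2890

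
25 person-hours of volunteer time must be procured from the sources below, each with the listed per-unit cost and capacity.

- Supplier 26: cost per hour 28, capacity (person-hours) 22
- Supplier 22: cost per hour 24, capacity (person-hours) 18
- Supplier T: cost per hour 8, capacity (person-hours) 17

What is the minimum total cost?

328

Cheapest first:
Take 17 from Supplier T at 8 — need 8 more.
Supplier 22 at 24: take 8 of its 18 — requirement met.
Supplier 26: unused.
Cost = 17×8 + 8×24 = 328.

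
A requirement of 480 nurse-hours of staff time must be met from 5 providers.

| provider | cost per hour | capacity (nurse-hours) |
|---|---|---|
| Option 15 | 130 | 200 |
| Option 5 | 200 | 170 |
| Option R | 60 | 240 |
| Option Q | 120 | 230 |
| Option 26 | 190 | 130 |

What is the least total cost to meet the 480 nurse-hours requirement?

43300

Cheapest first:
Option R at 60: take all 240 nurse-hours ; 240 still needed.
Take 230 from Option Q at 120 ; need 10 more.
Option 15 at 130: take 10 of its 200 ; requirement met.
Option 26, Option 5: unused.
Cost = 240×60 + 230×120 + 10×130 = 43300.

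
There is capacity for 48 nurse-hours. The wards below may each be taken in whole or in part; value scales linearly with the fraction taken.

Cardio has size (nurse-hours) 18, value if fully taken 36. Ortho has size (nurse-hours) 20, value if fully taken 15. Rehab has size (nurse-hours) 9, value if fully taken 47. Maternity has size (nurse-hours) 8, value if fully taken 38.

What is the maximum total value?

130.75

Best value per unit of size first: Rehab 47/9≈5.22, Maternity 38/8≈4.75, Cardio 36/18≈2, Ortho 15/20≈0.75.
Rehab: take in full, 9 nurse-hours for value 47 — 39 left.
Take all of Maternity (8 nurse-hours, value 38) — 31 nurse-hours left.
Cardio: take in full, 18 nurse-hours for value 36 — 13 left.
13 nurse-hours left: a 13/20 share of Ortho gives 15×13/20 = 9.75.
Total value = 130.75.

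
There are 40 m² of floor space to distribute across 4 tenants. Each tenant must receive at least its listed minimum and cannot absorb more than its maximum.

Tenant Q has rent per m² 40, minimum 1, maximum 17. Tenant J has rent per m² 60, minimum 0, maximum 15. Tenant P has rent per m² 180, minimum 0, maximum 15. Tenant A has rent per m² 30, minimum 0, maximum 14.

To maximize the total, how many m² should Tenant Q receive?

Meeting every minimum uses 1+0+0+0 = 1 m², leaving 39.
Highest rent per m² first: Tenant P 180 > Tenant J 60 > Tenant Q 40 > Tenant A 30.
Tenant P: +15 to 15 (cap) — 24 left.
Tenant J takes 15 more to reach its cap of 15 — 9 left.
Only 9 left; Tenant Q takes them to reach 10.

10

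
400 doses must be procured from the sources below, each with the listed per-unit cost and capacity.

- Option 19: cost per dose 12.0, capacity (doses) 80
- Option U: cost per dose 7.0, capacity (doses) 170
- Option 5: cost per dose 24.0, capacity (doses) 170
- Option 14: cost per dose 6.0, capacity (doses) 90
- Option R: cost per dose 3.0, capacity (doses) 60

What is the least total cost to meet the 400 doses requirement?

Cheapest first:
Take 60 from Option R at 3.0 ; need 340 more.
Option 14 (6.0): use full 90 ; 250 doses to go.
Option U at 7.0: take all 170 doses ; 80 still needed.
Take 80 from Option 19 at 12.0 ; need 0 more.
Option 5: unused.
Cost = 60×3.0 + 90×6.0 + 170×7.0 + 80×12.0 = 2870.

2870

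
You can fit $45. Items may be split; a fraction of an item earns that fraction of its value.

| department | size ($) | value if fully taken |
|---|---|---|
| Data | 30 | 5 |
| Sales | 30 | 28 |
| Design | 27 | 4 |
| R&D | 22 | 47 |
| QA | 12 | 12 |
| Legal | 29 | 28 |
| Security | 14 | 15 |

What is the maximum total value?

Rank by value-to-size ratio: R&D 47/22≈2.14, Security 15/14≈1.07, QA 12/12≈1, Legal 28/29≈0.966, Sales 28/30≈0.933, Data 5/30≈0.167, Design 4/27≈0.148.
Take all of R&D (22 $, value 47) ; 23 $ left.
Take all of Security (14 $, value 15) ; 9 $ left.
9 $ left: a 9/12 share of QA gives 12×9/12 = 9.
Total value = 71.

71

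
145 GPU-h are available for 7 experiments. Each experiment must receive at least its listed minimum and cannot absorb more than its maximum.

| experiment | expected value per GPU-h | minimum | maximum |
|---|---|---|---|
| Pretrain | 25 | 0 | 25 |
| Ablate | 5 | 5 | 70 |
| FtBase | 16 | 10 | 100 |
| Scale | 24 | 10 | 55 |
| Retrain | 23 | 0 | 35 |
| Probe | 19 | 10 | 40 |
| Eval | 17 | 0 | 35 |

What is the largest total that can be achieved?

Meeting every minimum uses 0+5+10+10+0+10+0 = 35 GPU-h, leaving 110.
Rank by expected value per GPU-h: Pretrain 25 > Scale 24 > Retrain 23 > Probe 19 > Eval 17 > FtBase 16 > Ablate 5.
Pretrain: +25 to 25 (cap) ; 85 left.
Scale: +45 to 55 (cap) ; 40 left.
Retrain: +35 to 35 (cap) ; 5 left.
Only 5 left; Probe takes them to reach 15.
Total = 25×25 + 5×5 + 16×10 + 24×55 + 23×35 + 19×15 = 3220.

3220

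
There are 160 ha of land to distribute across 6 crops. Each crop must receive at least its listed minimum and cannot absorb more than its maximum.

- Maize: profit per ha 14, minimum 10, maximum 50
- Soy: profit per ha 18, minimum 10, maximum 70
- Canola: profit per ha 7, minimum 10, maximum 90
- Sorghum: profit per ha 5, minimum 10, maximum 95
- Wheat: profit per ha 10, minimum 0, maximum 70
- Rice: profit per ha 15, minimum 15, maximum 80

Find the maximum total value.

2420

Meeting every minimum uses 10+10+10+10+0+15 = 55 ha, leaving 105.
Order the crops by profit per ha: Soy 18 > Rice 15 > Maize 14 > Wheat 10 > Canola 7 > Sorghum 5.
Soy: +60 to 70 (cap) — 45 left.
Rice: +45 (room for 65) → 60. Pool exhausted.
Total = 14×10 + 18×70 + 7×10 + 5×10 + 15×60 = 2420.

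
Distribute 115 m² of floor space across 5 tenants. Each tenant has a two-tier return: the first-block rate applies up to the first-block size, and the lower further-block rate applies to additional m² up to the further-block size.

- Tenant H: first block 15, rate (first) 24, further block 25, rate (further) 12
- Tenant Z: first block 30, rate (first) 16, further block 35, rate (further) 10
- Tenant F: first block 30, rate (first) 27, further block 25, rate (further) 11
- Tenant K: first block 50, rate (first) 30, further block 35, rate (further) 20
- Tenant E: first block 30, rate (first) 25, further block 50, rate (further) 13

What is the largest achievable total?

Order all 10 blocks by rate: Tenant K/first 30 > Tenant F/first 27 > Tenant E/first 25 > Tenant H/first 24 > Tenant K/second 20 > Tenant Z/first 16 > Tenant E/second 13 > Tenant H/second 12 > Tenant F/second 11 > Tenant Z/second 10.
Tenant K/first (30): +50 → 65 left.
Tenant F first at 27: fill all 30 → 35 left.
Tenant E/first (25): +30 → 5 left.
Tenant H/first: +5 of 15 at 24; pool empty.
Total = 30×50 + 27×30 + 25×30 + 24×5 = 3180.

3180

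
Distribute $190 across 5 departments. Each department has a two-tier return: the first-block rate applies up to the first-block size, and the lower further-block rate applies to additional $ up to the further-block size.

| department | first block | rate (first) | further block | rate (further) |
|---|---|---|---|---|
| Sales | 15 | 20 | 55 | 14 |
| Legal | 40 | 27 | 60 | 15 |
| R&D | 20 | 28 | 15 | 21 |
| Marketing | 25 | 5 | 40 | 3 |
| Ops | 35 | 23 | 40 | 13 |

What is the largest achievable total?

Order all 10 blocks by rate: R&D/first 28 > Legal/first 27 > Ops/first 23 > R&D/second 21 > Sales/first 20 > Legal/second 15 > Sales/second 14 > Ops/second 13 > Marketing/first 5 > Marketing/second 3.
R&D/first (28): +20 — 170 left.
Legal first at 27: fill all 40 — 130 left.
Fill Ops first block (35 at 23) — 95 left.
Fill R&D second block (15 at 21) — 80 left.
Sales first at 20: fill all 15 — 65 left.
Legal/second (15): +60 — 5 left.
5 remain; put them into Sales second at 14.
Total = 28×20 + 27×40 + 23×35 + 21×15 + 20×15 + 15×60 + 14×5 = 4030.

4030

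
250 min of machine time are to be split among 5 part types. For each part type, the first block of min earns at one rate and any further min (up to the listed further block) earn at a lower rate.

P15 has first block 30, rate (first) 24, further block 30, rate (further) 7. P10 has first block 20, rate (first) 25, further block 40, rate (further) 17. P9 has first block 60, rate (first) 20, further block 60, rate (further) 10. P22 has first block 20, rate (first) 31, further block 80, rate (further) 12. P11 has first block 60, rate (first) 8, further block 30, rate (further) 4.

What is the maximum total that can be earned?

4680

Rank every tier by rate: P22/tier1 31 > P10/tier1 25 > P15/tier1 24 > P9/tier1 20 > P10/tier2 17 > P22/tier2 12 > P9/tier2 10 > P11/tier1 8 > P15/tier2 7 > P11/tier2 4.
P22 tier1 at 31: fill all 20 → 230 left.
P10 tier1 at 25: fill all 20 → 210 left.
P15 tier1 at 24: fill all 30 → 180 left.
Fill P9 tier1 block (60 at 20) → 120 left.
P10 tier2 at 17: fill all 40 → 80 left.
P22 tier2 at 12: fill all 80 → 0 left.
Total = 31×20 + 25×20 + 24×30 + 20×60 + 17×40 + 12×80 = 4680.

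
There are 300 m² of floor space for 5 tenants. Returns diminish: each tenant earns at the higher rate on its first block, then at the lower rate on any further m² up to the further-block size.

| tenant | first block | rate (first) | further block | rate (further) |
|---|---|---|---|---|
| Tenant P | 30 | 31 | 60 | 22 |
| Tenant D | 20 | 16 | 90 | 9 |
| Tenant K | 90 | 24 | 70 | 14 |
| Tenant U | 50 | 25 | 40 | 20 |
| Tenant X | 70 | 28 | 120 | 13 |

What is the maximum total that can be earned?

Rank every tier by rate: Tenant P/tier1 31 > Tenant X/tier1 28 > Tenant U/tier1 25 > Tenant K/tier1 24 > Tenant P/tier2 22 > Tenant U/tier2 20 > Tenant D/tier1 16 > Tenant K/tier2 14 > Tenant X/tier2 13 > Tenant D/tier2 9.
Tenant P tier1 at 31: fill all 30 ; 270 left.
Tenant X tier1 at 28: fill all 70 ; 200 left.
Tenant U/tier1 (25): +50 ; 150 left.
Tenant K/tier1 (24): +90 ; 60 left.
Tenant P/tier2 (22): +60 ; 0 left.
Total = 31×30 + 28×70 + 25×50 + 24×90 + 22×60 = 7620.

7620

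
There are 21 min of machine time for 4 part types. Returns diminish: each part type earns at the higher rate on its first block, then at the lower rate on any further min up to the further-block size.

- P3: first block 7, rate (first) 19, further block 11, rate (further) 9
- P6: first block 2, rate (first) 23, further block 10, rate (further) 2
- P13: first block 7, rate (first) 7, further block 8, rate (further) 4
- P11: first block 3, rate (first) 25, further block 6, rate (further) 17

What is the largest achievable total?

Rank every tier by rate: P11/tier1 25 > P6/tier1 23 > P3/tier1 19 > P11/tier2 17 > P3/tier2 9 > P13/tier1 7 > P13/tier2 4 > P6/tier2 2.
P11 tier1 at 25: fill all 3 → 18 left.
Fill P6 tier1 block (2 at 23) → 16 left.
Fill P3 tier1 block (7 at 19) → 9 left.
P11/tier2 (17): +6 → 3 left.
P3 tier2 at 9: only 3 left, fill 3.
Total = 25×3 + 23×2 + 19×7 + 17×6 + 9×3 = 383.

383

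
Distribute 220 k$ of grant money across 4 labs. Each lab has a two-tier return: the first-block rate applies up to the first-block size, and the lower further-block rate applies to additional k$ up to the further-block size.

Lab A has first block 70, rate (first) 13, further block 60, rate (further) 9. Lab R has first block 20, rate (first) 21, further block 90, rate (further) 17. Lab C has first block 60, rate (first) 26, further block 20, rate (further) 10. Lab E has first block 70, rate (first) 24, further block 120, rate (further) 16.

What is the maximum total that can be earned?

Rank every tier by rate: Lab C/first 26 > Lab E/first 24 > Lab R/first 21 > Lab R/second 17 > Lab E/second 16 > Lab A/first 13 > Lab C/second 10 > Lab A/second 9.
Lab C first at 26: fill all 60 ; 160 left.
Lab E/first (24): +70 ; 90 left.
Lab R first at 21: fill all 20 ; 70 left.
Lab R/second: +70 of 90 at 17; pool empty.
Total = 26×60 + 24×70 + 21×20 + 17×70 = 4850.

4850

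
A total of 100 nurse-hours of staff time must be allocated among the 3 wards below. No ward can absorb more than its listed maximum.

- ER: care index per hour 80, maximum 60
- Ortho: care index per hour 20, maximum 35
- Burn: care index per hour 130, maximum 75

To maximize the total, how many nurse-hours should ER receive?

Rank by care index per hour: Burn 130 > ER 80 > Ortho 20.
Burn takes 75 to reach its cap of 75 → 25 left.
Only 25 left; ER takes them to reach 25.

25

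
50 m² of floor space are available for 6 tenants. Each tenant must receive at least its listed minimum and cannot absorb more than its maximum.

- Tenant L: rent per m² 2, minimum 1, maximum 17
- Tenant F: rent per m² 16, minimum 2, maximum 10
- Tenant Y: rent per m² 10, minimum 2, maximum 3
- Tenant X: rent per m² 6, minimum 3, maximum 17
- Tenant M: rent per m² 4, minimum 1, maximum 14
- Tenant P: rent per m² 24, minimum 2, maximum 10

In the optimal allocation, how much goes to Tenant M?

Meeting every minimum uses 1+2+2+3+1+2 = 11 m², leaving 39.
Order the tenants by rent per m²: Tenant P 24 > Tenant F 16 > Tenant Y 10 > Tenant X 6 > Tenant M 4 > Tenant L 2.
Give Tenant P 8 more to hit its cap of 10 → 31 left.
Give Tenant F 8 more to hit its cap of 10 → 23 left.
Tenant Y: +1 to 3 (cap) → 22 left.
Tenant X: +14 to 17 (cap) → 8 left.
Tenant M: +8 (room for 13) → 9. Pool exhausted.

9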